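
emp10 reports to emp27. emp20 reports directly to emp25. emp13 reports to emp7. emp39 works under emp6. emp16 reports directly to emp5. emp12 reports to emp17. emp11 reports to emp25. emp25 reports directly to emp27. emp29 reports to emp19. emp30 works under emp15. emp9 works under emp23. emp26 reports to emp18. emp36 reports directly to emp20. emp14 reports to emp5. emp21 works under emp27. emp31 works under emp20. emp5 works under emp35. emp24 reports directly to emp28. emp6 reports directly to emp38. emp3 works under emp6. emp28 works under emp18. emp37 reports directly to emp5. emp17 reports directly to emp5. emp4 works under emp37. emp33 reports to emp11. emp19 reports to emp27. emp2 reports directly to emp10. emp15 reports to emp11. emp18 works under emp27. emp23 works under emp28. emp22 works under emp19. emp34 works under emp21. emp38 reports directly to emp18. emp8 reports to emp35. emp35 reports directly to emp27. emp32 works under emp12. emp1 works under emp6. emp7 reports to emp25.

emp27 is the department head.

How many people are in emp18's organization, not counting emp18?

10

emp18 directly manages emp28, emp38, emp26. Under emp28: emp23, emp9, emp24 (3). Under emp38: emp6, emp39, emp3, emp1 (4). emp26 has no reports. So emp18's organization is 3 direct reports plus everyone under them: 4 + 5 + 1 = 10.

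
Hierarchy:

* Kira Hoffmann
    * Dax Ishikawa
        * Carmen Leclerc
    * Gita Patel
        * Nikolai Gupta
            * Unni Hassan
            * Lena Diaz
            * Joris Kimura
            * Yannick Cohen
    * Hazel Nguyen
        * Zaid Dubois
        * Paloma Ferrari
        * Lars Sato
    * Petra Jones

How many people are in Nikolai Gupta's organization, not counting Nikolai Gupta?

Nikolai Gupta directly manages Unni Hassan, Lena Diaz, Joris Kimura, Yannick Cohen. Unni Hassan has no reports. Lena Diaz has no reports. Joris Kimura has no reports. Yannick Cohen has no reports. So Nikolai Gupta's organization is 4 direct reports plus everyone under them: 1 + 1 + 1 + 1 = 4.

4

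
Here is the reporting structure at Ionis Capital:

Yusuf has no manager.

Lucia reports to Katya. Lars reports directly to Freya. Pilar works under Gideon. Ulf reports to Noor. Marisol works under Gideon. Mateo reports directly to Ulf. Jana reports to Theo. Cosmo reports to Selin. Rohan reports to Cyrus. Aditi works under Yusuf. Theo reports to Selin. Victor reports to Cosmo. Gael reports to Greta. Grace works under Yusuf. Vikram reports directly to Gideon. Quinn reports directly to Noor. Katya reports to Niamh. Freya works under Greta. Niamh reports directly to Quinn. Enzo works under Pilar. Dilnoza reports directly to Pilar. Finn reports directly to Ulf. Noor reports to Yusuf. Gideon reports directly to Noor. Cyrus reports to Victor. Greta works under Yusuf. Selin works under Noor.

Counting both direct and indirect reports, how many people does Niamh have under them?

2

Niamh directly manages Katya. Under Katya: Lucia (1). That's 2 in total.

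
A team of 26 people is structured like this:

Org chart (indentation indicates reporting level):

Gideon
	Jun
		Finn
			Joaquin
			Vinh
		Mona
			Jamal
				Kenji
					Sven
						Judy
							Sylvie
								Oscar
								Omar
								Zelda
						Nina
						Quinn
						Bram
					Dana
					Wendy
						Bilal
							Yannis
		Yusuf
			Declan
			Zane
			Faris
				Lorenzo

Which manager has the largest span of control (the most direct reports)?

Sven

Direct-report counts: Gideon has 1; Jun has 3; Yusuf has 3; Faris has 1; Mona has 1; Jamal has 1; Kenji has 3; Wendy has 1; Bilal has 1; Sven has 4; Judy has 1; Sylvie has 3; Finn has 2. The largest is 4, held by Sven.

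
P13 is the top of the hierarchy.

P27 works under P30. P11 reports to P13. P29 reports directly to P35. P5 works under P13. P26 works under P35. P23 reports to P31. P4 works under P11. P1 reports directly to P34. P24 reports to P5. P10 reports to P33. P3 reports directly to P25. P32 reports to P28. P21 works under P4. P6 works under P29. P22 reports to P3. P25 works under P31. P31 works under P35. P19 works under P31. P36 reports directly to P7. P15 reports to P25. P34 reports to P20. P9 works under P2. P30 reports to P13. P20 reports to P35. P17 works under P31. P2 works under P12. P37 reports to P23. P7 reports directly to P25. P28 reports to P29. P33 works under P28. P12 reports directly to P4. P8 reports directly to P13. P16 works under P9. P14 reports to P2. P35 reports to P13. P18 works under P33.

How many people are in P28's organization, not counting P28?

4

P28 directly manages P33, P32. Under P33: P18, P10 (2). P32 has no reports. So P28's organization is 2 direct reports plus everyone under them: 3 + 1 = 4.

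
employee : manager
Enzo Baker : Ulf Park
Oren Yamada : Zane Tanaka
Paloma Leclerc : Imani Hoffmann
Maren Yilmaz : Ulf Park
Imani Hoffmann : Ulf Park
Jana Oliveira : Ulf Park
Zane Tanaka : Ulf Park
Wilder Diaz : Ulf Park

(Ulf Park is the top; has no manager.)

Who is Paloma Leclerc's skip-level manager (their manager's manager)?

Ulf Park

Paloma Leclerc reports to Imani Hoffmann, and Imani Hoffmann reports to Ulf Park. So Paloma Leclerc's skip-level manager is Ulf Park.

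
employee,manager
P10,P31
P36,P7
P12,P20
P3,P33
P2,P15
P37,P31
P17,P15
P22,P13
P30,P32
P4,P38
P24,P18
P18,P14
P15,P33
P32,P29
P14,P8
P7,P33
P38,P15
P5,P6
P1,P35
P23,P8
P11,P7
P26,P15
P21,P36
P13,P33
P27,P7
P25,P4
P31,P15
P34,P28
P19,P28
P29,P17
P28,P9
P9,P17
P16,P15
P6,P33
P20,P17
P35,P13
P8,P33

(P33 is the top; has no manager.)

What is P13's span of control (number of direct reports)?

2

P13 directly manages P35, P22. That is 2 direct reports.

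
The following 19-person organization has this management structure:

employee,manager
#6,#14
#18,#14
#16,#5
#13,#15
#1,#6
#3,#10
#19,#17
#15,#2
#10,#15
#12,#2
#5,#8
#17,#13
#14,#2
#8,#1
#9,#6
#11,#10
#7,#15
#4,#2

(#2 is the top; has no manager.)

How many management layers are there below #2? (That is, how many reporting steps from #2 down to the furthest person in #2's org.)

6

The longest chain under #2 runs #2 → #14 → #6 → #1 → #8 → #5 → #16, which is 6 levels below #2.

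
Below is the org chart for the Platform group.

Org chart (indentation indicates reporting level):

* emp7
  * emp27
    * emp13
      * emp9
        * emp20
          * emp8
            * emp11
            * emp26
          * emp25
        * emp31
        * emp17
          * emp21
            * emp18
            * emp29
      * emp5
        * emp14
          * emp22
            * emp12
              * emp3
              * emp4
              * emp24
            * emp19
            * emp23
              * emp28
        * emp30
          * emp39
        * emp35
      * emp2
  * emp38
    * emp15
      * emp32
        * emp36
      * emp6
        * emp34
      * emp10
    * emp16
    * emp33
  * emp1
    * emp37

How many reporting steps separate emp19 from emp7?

6

Chain from emp19 up to emp7: emp19 → emp22 → emp14 → emp5 → emp13 → emp27 → emp7. That is 6 steps up, so emp19 is 6 levels below emp7.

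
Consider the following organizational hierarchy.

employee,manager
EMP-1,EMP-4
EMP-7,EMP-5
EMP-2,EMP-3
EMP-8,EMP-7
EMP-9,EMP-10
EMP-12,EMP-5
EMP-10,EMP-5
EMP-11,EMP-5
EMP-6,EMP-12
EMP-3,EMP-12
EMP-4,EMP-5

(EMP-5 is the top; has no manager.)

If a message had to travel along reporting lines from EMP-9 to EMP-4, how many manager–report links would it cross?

EMP-9 is 2 levels below EMP-5, and EMP-4 is 1 level below EMP-5 (their lowest common manager). The shortest path runs up from EMP-9 to EMP-5 and back down to EMP-4: 2 + 1 = 3 links.

3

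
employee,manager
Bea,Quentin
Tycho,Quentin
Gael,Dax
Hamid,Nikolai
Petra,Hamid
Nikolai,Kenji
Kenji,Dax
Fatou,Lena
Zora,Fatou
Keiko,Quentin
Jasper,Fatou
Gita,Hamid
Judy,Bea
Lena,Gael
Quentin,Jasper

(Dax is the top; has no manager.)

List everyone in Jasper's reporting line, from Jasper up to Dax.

Jasper reports to Fatou. Fatou reports to Lena. Lena reports to Gael. Gael reports to Dax. Dax is at the top.

Jasper -> Fatou -> Lena -> Gael -> Dax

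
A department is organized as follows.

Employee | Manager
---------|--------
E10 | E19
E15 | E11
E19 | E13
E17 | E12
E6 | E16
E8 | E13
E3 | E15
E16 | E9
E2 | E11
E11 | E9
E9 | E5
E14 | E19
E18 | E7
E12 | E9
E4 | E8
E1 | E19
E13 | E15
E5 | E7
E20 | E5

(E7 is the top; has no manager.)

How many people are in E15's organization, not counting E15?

E15 directly manages E13, E3. Under E13: E8, E4, E19, E10, E14, E1 (6). E3 has no reports. So E15's organization is 2 direct reports plus everyone under them: 7 + 1 = 8.

8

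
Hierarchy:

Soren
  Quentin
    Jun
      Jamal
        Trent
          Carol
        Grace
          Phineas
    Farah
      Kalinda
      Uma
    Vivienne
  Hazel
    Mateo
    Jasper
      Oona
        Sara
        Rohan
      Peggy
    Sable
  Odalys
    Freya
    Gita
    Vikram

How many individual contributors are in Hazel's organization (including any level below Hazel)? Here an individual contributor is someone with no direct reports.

5

The people in Hazel's organization with no one reporting to them are Sable, Peggy, Rohan, Sara, Mateo. That is 5.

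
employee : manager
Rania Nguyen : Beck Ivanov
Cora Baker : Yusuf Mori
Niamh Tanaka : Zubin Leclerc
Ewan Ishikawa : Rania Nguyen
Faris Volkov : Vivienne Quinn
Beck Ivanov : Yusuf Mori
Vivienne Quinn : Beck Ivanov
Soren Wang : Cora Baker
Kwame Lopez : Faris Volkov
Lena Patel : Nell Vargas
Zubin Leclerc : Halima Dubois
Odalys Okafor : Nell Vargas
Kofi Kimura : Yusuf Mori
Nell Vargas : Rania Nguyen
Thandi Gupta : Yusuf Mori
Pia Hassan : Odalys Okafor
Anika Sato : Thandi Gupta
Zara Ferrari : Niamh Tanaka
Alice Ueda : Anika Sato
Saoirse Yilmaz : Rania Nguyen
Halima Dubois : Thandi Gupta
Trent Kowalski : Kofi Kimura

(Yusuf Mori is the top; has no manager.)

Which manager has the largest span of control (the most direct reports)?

Yusuf Mori

Direct-report counts: Yusuf Mori has 4; Cora Baker has 1; Beck Ivanov has 2; Rania Nguyen has 3; Nell Vargas has 2; Odalys Okafor has 1; Vivienne Quinn has 1; Faris Volkov has 1; Thandi Gupta has 2; Anika Sato has 1; Halima Dubois has 1; Zubin Leclerc has 1; Niamh Tanaka has 1; Kofi Kimura has 1. The largest is 4, held by Yusuf Mori.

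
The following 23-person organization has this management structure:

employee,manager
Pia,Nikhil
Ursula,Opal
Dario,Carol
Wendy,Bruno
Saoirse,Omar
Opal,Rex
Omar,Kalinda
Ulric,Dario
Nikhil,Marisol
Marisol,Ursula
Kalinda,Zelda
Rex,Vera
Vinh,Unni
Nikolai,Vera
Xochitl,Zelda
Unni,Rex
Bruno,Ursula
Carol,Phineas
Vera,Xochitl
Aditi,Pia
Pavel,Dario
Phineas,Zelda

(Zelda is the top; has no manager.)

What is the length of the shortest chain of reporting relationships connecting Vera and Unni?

2

Unni is in Vera's organization: the chain from Unni up to Vera is Unni → Rex → Vera, which is 2 links.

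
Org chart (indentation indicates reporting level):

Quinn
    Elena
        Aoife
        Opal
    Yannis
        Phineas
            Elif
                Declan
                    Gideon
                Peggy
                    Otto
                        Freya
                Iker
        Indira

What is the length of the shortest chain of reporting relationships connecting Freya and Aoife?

Freya is 6 levels below Quinn, and Aoife is 2 levels below Quinn (their lowest common manager). The shortest path runs up from Freya to Quinn and back down to Aoife: 6 + 2 = 8 links.

8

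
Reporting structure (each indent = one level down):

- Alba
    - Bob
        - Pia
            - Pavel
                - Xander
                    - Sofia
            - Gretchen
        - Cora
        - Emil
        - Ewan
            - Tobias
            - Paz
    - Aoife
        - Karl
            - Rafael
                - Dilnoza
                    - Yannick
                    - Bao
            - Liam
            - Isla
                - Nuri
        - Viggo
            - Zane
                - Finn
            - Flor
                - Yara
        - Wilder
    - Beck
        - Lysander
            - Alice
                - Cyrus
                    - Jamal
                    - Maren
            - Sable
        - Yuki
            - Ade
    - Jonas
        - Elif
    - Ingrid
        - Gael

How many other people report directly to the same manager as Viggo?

2

Viggo reports to Aoife. Aoife's other direct reports are Karl, Wilder — 2 peers.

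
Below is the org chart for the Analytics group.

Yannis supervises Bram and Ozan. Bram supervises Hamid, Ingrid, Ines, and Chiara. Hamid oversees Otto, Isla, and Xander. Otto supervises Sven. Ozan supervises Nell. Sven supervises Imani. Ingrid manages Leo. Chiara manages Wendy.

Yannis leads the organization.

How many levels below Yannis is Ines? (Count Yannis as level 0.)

Chain from Ines up to Yannis: Ines → Bram → Yannis. That is 2 steps up, so Ines is 2 levels below Yannis.

2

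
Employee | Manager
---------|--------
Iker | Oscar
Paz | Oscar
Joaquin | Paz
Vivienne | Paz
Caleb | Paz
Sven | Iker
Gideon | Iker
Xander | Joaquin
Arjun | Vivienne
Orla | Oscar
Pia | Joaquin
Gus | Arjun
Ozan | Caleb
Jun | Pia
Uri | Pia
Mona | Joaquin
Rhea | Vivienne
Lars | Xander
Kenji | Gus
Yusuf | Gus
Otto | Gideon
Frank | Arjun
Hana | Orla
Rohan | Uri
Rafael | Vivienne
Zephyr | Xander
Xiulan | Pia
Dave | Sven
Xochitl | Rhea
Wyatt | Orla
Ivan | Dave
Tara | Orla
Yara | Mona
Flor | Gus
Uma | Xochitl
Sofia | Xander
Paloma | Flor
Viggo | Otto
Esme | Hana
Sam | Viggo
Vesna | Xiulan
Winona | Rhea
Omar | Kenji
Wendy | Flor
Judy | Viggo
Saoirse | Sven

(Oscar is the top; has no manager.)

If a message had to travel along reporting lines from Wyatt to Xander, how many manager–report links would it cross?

5

Wyatt is 2 levels below Oscar, and Xander is 3 levels below Oscar (their lowest common manager). The shortest path runs up from Wyatt to Oscar and back down to Xander: 2 + 3 = 5 links.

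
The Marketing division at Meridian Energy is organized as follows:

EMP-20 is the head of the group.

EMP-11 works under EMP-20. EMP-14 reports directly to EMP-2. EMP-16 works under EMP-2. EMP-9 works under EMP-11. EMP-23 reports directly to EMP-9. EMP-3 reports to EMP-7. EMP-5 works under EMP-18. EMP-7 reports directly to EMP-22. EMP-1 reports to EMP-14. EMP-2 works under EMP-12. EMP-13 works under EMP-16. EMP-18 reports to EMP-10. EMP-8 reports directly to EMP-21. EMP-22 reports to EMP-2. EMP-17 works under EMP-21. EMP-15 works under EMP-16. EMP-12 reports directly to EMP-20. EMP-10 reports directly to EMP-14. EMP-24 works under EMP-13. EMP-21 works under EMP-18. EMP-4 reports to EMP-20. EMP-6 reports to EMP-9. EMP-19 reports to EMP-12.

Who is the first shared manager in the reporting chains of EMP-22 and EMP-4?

EMP-22's chain of managers is EMP-2, EMP-12, EMP-20. EMP-4's chain of managers is EMP-20. The first manager that appears in both chains is EMP-20.

EMP-20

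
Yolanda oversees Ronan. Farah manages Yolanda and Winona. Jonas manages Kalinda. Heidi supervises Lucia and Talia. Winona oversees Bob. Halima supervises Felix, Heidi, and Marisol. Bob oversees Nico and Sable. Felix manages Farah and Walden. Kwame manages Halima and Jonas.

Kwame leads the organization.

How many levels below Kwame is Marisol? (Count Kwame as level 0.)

Chain from Marisol up to Kwame: Marisol → Halima → Kwame. That is 2 steps up, so Marisol is 2 levels below Kwame.

2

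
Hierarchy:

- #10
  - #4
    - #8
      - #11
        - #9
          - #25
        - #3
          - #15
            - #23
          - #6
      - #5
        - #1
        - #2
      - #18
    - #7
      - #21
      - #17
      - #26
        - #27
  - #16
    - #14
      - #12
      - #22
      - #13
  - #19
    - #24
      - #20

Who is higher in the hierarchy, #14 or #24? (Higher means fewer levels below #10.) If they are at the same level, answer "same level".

Both #14 and #24 are 2 levels below #10.

same level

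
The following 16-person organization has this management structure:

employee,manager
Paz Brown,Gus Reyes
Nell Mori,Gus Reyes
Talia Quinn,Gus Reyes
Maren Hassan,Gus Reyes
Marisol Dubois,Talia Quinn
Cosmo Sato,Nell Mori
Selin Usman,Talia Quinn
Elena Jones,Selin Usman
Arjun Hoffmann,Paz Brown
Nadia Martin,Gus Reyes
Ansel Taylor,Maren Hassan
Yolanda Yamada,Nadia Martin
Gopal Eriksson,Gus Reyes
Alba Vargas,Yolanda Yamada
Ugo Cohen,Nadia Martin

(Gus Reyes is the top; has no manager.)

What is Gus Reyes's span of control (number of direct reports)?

Gus Reyes directly manages Paz Brown, Nell Mori, Talia Quinn, Maren Hassan, Nadia Martin, Gopal Eriksson. That is 6 direct reports.

6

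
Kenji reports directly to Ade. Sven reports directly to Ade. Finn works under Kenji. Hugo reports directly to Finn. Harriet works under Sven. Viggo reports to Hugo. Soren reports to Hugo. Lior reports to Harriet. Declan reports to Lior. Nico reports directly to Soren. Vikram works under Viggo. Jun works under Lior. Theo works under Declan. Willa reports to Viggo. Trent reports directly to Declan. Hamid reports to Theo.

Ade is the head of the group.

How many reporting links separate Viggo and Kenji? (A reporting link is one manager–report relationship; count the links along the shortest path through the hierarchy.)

3

Viggo is in Kenji's organization: the chain from Viggo up to Kenji is Viggo → Hugo → Finn → Kenji, which is 3 links.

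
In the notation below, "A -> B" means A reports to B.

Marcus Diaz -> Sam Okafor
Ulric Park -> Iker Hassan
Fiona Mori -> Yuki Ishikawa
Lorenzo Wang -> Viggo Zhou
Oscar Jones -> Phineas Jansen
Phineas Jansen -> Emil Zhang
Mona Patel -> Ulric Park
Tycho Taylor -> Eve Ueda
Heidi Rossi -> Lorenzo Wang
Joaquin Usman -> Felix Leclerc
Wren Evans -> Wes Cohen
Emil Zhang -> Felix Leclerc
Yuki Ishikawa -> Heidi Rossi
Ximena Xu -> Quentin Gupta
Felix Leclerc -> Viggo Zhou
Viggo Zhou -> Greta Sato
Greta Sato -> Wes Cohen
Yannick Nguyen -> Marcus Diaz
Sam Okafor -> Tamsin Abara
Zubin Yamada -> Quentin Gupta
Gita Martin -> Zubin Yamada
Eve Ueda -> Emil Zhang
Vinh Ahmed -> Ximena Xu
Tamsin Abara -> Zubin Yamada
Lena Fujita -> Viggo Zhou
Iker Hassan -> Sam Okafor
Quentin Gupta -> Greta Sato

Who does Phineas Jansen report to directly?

Phineas Jansen reports directly to Emil Zhang.

Emil Zhang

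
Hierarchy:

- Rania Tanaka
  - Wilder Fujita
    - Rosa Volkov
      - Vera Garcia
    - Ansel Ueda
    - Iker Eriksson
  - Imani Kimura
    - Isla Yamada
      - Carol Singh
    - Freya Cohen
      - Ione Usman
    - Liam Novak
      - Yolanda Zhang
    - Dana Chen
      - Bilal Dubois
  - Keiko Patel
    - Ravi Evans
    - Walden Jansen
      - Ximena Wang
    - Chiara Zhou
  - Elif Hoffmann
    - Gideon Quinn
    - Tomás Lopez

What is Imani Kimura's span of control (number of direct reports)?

4

Imani Kimura directly manages Isla Yamada, Freya Cohen, Liam Novak, Dana Chen. That is 4 direct reports.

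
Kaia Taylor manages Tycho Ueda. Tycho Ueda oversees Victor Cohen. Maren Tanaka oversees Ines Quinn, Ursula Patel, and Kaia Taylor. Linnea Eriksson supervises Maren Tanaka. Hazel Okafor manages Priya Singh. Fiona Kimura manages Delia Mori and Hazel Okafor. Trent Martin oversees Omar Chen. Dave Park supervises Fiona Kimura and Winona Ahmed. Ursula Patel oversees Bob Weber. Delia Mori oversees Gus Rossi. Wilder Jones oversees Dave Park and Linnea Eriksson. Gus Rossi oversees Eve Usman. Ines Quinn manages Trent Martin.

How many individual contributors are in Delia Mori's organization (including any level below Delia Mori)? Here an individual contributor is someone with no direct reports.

The only person in Delia Mori's organization with no one reporting to them is Eve Usman. That is 1.

1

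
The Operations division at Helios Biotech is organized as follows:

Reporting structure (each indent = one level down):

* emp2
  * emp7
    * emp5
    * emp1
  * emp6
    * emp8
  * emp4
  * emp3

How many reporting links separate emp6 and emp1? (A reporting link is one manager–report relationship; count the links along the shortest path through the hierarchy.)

emp6 is 1 level below emp2, and emp1 is 2 levels below emp2 (their lowest common manager). The shortest path runs up from emp6 to emp2 and back down to emp1: 1 + 2 = 3 links.

3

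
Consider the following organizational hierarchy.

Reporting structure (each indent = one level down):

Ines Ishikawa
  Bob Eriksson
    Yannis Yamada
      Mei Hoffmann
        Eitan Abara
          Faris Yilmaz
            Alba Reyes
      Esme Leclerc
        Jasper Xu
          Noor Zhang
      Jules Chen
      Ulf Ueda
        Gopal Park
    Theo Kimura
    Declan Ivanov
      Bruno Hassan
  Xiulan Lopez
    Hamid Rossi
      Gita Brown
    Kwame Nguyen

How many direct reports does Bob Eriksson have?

3

Bob Eriksson directly manages Yannis Yamada, Theo Kimura, Declan Ivanov. That is 3 direct reports.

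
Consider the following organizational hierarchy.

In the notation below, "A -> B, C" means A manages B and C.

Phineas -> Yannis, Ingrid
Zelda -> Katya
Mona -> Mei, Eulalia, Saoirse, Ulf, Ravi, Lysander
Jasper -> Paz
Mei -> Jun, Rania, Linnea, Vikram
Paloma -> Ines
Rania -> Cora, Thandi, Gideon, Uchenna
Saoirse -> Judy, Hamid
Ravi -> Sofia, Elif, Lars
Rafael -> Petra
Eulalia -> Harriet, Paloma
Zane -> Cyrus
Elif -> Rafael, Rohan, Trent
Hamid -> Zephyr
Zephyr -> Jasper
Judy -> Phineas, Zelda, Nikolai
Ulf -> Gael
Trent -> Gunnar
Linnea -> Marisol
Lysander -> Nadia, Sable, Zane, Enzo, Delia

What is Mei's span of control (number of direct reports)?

Mei directly manages Jun, Rania, Linnea, Vikram. That is 4 direct reports.

4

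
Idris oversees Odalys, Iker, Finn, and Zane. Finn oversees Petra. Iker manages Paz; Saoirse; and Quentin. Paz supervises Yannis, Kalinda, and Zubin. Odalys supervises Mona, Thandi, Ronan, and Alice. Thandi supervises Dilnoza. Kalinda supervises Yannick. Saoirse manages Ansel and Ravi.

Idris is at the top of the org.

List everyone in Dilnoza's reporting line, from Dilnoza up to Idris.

Dilnoza reports to Thandi. Thandi reports to Odalys. Odalys reports to Idris. Idris is at the top.

Dilnoza -> Thandi -> Odalys -> Idris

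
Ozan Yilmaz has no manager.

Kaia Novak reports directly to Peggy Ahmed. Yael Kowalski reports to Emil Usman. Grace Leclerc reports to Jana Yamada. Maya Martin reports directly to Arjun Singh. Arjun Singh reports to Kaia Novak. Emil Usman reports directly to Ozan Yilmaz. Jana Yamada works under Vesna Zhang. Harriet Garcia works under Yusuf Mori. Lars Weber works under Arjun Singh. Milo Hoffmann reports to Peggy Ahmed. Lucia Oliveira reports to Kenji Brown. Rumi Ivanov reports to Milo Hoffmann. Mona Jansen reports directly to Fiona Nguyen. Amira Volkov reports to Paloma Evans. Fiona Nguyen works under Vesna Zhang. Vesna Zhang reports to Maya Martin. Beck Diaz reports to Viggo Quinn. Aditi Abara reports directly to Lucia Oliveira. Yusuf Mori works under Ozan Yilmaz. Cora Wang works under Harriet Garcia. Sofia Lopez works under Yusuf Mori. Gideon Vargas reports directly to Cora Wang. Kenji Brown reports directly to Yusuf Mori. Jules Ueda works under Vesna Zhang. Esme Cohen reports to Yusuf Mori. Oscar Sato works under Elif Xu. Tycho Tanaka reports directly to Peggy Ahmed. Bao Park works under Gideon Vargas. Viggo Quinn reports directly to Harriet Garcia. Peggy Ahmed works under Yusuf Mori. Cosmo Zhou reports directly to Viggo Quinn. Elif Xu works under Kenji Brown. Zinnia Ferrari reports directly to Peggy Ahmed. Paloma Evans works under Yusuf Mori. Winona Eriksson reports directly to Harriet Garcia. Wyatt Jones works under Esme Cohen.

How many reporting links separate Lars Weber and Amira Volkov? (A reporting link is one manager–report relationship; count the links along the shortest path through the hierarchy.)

Lars Weber is 4 levels below Yusuf Mori, and Amira Volkov is 2 levels below Yusuf Mori (their lowest common manager). The shortest path runs up from Lars Weber to Yusuf Mori and back down to Amira Volkov: 4 + 2 = 6 links.

6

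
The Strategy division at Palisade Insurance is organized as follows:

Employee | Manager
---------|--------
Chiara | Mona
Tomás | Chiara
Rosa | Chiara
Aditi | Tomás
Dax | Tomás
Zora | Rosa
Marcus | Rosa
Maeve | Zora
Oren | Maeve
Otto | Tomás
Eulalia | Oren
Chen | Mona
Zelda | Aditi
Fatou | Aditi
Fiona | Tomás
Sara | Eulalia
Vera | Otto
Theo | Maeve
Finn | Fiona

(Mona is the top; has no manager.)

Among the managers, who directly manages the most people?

Direct-report counts: Mona has 2; Chiara has 2; Rosa has 2; Zora has 1; Maeve has 2; Oren has 1; Eulalia has 1; Tomás has 4; Fiona has 1; Otto has 1; Aditi has 2. The largest is 4, held by Tomás.

Tomás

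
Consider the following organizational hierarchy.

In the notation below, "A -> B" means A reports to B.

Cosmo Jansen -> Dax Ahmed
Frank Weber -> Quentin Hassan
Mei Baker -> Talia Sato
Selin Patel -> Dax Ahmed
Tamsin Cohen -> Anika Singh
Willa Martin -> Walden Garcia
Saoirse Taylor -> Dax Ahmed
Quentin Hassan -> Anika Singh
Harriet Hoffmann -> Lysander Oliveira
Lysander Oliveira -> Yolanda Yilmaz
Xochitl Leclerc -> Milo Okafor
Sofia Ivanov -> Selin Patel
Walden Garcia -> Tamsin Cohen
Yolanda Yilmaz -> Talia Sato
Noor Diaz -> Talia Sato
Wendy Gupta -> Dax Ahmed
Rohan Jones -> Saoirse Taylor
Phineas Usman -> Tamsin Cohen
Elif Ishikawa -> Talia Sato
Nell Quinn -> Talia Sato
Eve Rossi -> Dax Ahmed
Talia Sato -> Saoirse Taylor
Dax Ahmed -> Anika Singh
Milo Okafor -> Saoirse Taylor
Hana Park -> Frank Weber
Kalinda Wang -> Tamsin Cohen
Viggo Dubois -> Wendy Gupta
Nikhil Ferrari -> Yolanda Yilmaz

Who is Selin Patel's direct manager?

Selin Patel reports directly to Dax Ahmed.

Dax Ahmed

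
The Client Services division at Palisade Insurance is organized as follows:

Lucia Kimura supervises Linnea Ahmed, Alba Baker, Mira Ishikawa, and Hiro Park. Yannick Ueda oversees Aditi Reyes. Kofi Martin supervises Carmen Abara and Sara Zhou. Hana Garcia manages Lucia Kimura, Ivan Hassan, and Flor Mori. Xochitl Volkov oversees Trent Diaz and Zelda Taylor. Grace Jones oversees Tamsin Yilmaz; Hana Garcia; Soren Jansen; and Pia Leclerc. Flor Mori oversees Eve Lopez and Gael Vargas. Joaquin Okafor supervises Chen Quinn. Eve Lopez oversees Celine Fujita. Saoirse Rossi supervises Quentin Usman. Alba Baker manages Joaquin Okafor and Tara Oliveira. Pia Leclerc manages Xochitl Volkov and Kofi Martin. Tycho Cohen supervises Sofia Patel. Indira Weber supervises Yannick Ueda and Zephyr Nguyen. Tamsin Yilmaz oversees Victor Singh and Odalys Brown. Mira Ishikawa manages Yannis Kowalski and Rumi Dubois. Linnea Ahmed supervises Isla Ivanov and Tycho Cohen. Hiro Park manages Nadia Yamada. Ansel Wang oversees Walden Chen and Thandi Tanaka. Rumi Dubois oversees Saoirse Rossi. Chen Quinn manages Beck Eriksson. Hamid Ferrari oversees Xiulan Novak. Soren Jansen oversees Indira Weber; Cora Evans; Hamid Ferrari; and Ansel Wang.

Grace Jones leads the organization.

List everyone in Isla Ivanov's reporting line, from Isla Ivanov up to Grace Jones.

Isla Ivanov -> Linnea Ahmed -> Lucia Kimura -> Hana Garcia -> Grace Jones

Isla Ivanov reports to Linnea Ahmed. Linnea Ahmed reports to Lucia Kimura. Lucia Kimura reports to Hana Garcia. Hana Garcia reports to Grace Jones. Grace Jones is at the top.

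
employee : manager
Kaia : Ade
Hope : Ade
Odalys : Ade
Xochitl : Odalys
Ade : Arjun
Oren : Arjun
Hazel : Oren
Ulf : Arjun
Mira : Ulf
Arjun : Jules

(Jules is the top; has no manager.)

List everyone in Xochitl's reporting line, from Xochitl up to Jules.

Xochitl reports to Odalys. Odalys reports to Ade. Ade reports to Arjun. Arjun reports to Jules. Jules is at the top.

Xochitl -> Odalys -> Ade -> Arjun -> Jules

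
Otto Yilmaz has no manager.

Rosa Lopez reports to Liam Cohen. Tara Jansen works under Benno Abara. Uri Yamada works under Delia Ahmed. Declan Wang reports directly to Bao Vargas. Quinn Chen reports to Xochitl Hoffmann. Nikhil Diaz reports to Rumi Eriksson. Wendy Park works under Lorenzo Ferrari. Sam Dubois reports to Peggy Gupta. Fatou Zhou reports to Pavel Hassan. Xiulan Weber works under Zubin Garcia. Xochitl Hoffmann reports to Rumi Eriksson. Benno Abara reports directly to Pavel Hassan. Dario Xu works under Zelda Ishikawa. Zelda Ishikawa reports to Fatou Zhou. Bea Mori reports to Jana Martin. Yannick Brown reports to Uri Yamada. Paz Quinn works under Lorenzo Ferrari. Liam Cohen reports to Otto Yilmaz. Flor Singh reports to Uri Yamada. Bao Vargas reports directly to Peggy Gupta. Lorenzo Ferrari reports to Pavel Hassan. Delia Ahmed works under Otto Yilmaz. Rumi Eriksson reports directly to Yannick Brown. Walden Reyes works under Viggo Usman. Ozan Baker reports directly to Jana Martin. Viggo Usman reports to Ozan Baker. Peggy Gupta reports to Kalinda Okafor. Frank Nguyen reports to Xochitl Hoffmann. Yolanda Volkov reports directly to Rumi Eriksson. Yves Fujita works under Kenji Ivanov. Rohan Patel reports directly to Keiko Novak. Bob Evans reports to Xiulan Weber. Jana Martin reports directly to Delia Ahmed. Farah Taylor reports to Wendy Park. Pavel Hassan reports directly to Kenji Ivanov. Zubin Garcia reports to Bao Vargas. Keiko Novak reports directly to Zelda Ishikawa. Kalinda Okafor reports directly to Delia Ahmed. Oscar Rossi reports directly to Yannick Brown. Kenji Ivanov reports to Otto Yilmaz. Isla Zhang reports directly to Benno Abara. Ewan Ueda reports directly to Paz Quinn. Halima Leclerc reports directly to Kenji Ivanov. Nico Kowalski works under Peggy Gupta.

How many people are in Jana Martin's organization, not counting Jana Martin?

Jana Martin directly manages Bea Mori, Ozan Baker. Bea Mori has no reports. Under Ozan Baker: Viggo Usman, Walden Reyes (2). So Jana Martin's organization is 2 direct reports plus everyone under them: 1 + 3 = 4.

4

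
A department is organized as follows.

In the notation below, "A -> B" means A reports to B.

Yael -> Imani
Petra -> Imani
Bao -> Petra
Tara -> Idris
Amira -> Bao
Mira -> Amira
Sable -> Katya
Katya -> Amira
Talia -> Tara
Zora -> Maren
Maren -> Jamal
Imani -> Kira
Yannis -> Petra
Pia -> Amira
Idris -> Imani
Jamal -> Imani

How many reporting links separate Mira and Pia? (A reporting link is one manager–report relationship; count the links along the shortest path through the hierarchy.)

Mira is 1 level below Amira, and Pia is 1 level below Amira (their lowest common manager). The shortest path runs up from Mira to Amira and back down to Pia: 1 + 1 = 2 links.

2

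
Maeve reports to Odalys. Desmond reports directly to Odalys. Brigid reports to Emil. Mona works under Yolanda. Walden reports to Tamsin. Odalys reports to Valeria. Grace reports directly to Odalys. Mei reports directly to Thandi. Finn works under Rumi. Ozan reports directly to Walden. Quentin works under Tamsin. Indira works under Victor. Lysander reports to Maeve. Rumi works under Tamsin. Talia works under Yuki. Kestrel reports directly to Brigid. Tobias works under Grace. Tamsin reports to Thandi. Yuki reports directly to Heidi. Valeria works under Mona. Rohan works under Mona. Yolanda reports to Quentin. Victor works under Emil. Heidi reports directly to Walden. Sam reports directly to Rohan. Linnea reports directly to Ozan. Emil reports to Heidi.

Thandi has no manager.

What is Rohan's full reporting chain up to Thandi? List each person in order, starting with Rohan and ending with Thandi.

Rohan -> Mona -> Yolanda -> Quentin -> Tamsin -> Thandi

Rohan reports to Mona. Mona reports to Yolanda. Yolanda reports to Quentin. Quentin reports to Tamsin. Tamsin reports to Thandi. Thandi is at the top.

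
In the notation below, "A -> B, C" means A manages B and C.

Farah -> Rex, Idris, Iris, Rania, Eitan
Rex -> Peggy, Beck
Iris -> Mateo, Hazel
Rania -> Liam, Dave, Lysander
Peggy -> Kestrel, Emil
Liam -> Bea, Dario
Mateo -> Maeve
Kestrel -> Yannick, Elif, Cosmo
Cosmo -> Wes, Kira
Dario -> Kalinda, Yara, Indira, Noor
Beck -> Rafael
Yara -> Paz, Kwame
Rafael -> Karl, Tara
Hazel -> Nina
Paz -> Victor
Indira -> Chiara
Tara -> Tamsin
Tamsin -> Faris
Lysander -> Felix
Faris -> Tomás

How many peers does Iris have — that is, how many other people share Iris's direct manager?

Iris reports to Farah. Farah's other direct reports are Rex, Idris, Rania, Eitan — 4 peers.

4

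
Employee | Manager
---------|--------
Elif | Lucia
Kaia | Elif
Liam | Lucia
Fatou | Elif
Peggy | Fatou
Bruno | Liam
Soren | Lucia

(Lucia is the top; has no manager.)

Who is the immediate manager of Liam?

Lucia

Liam reports directly to Lucia.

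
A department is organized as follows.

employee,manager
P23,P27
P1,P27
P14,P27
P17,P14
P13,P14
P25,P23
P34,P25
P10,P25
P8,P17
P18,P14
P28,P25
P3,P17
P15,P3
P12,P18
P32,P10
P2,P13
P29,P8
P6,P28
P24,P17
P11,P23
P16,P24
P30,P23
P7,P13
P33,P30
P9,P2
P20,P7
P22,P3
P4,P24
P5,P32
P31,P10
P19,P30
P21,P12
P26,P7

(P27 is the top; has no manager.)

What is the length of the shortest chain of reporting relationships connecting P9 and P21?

6

P9 is 3 levels below P14, and P21 is 3 levels below P14 (their lowest common manager). The shortest path runs up from P9 to P14 and back down to P21: 3 + 3 = 6 links.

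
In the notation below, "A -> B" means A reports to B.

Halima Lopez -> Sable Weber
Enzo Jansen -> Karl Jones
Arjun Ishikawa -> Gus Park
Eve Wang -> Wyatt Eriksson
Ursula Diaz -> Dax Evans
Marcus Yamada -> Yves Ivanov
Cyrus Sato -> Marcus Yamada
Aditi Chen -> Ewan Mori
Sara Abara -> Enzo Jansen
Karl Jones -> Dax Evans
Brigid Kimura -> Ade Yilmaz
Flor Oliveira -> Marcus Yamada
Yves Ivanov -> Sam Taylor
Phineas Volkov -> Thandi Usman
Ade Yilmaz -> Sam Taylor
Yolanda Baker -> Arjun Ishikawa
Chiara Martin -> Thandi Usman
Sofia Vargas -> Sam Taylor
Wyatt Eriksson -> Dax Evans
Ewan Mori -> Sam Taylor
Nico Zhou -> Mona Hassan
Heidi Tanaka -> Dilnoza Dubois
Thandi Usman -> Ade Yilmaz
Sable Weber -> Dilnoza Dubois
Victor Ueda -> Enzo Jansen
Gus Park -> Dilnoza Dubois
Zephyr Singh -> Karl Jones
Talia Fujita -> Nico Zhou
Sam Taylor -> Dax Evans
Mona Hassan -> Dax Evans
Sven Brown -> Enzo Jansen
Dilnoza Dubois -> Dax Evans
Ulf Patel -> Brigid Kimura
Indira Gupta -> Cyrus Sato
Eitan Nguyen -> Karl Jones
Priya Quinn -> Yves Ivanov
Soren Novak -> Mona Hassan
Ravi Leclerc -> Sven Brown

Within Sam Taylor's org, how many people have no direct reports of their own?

8

The people in Sam Taylor's organization with no one reporting to them are Sofia Vargas, Indira Gupta, Flor Oliveira, Priya Quinn, Ulf Patel, Phineas Volkov, Chiara Martin, Aditi Chen. That is 8.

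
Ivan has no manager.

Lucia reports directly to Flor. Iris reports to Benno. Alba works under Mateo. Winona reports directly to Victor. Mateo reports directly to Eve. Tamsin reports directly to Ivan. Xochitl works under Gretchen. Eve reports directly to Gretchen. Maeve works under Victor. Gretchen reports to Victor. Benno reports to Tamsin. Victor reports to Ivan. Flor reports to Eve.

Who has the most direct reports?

Direct-report counts: Ivan has 2; Tamsin has 1; Benno has 1; Victor has 3; Gretchen has 2; Eve has 2; Flor has 1; Mateo has 1. The largest is 3, held by Victor.

Victor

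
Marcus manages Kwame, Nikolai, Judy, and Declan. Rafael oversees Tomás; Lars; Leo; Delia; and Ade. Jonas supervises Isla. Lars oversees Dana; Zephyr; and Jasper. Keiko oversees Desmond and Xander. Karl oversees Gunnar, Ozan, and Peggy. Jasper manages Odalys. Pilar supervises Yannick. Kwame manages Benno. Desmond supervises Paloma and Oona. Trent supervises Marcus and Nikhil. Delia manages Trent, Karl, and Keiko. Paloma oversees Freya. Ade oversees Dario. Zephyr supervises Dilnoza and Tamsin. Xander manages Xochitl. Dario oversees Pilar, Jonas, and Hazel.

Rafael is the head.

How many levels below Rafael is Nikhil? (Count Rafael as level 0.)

Chain from Nikhil up to Rafael: Nikhil → Trent → Delia → Rafael. That is 3 steps up, so Nikhil is 3 levels below Rafael.

3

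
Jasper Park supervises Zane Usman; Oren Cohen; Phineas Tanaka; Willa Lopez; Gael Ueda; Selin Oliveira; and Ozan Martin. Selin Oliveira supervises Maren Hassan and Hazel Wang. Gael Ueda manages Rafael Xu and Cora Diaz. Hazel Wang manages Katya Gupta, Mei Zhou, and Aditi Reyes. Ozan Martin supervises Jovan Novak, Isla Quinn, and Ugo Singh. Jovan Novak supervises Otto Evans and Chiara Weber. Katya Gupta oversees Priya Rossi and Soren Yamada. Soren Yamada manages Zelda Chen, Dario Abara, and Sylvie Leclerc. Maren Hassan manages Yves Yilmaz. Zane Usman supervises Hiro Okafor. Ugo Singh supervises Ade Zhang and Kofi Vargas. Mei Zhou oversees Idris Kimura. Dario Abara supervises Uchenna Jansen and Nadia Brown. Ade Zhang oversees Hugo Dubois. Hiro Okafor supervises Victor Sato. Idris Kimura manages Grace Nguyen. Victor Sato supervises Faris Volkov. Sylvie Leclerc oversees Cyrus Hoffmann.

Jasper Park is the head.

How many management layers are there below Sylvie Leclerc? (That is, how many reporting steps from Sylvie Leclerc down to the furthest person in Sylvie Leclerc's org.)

The longest chain under Sylvie Leclerc runs Sylvie Leclerc → Cyrus Hoffmann, which is 1 level below Sylvie Leclerc.

1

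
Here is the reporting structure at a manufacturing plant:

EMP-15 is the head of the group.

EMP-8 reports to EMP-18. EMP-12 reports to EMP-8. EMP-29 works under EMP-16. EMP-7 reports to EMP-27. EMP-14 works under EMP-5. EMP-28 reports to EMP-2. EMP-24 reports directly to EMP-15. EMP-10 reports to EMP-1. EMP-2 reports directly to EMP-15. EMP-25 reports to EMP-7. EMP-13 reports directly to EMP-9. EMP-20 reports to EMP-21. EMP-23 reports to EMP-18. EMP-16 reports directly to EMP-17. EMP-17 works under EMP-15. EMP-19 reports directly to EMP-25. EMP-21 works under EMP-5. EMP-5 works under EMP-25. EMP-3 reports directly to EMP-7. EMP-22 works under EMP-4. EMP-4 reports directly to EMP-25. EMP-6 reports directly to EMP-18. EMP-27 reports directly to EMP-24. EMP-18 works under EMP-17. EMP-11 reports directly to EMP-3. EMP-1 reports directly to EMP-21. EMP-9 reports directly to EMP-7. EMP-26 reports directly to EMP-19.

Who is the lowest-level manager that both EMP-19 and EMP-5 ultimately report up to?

EMP-19's chain of managers is EMP-25, EMP-7, EMP-27, EMP-24, EMP-15. EMP-5's chain of managers is EMP-25, EMP-7, EMP-27, EMP-24, EMP-15. The first manager that appears in both chains is EMP-25.

EMP-25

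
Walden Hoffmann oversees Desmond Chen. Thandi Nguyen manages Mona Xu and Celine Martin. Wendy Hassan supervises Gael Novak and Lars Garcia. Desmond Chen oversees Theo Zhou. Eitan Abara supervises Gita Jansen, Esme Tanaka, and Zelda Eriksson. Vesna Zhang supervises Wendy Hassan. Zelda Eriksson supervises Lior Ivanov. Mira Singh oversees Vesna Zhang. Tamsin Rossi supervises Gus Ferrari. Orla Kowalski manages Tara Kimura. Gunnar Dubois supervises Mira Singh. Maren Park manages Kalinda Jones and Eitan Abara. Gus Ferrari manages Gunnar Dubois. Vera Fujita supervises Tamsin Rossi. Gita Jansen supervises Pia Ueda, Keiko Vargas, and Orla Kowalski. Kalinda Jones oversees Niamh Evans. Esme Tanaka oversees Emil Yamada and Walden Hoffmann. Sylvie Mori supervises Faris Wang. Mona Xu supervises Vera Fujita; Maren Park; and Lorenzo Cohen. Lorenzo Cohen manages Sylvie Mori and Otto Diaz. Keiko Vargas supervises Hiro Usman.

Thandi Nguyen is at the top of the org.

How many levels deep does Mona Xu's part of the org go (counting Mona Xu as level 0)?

The longest chain under Mona Xu runs Mona Xu → Vera Fujita → Tamsin Rossi → Gus Ferrari → Gunnar Dubois → Mira Singh → Vesna Zhang → Wendy Hassan → Lars Garcia, which is 8 levels below Mona Xu.

8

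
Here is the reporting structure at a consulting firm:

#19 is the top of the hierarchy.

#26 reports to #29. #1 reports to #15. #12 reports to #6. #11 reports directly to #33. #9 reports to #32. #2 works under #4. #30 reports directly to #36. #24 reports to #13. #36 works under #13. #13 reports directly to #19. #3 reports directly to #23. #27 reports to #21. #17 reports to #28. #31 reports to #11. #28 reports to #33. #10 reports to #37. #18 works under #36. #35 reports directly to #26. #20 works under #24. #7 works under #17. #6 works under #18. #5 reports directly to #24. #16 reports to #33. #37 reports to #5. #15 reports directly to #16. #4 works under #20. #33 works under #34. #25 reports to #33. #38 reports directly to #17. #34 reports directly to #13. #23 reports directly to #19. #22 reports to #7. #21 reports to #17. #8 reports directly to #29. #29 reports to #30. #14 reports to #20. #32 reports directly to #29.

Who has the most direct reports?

#33

Direct-report counts: #19 has 2; #23 has 1; #13 has 3; #36 has 2; #18 has 1; #6 has 1; #30 has 1; #29 has 3; #26 has 1; #32 has 1; #24 has 2; #5 has 1; #37 has 1; #20 has 2; #4 has 1; #34 has 1; #33 has 4; #11 has 1; #16 has 1; #15 has 1; #28 has 1; #17 has 3; #7 has 1; #21 has 1. The largest is 4, held by #33.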